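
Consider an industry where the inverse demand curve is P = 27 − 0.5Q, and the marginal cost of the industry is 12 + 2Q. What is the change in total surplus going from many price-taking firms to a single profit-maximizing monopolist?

Competitive equilibrium sets price equal to marginal cost: 27 − 0.5Q = 12 + 2Q, so Q = 6 and P = 24.
CS = ½·(27 − 24)·6 = 9; PS = (24·6 − 12·6 − ½·2·6²) = 36; TS = 45.
A monopolist chooses Q where MR = MC. MR = 27 − Q; setting this equal to 12 + 2Q gives Q = 5 and P = 24.5.
CS = ½·(27 − 24.5)·5 = 6.25; PS = (24.5·5 − 12·5 − ½·2·5²) = 37.5; TS = 43.75.
Change in total surplus: 43.75 − 45 = −1.25.

Total surplus falls by 1.25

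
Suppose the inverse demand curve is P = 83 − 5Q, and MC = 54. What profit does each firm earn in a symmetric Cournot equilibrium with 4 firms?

π_i = 6.728

With 4 symmetric Cournot firms, each firm's FOC gives 83 − 25q = 54, so q = 1.16, Q = 4·1.16 = 4.64, and P = 59.8.
Each firm's profit = (59.8 − 54)·1.16 = 6.728.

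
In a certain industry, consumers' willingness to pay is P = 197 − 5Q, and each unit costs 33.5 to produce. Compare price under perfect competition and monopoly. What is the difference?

Price rises by 81.75

Perfect competition: P = MC = 33.5, so 197 − 5Q = 33.5 and Q = 32.7.
Monopoly sets MR = MC: 197 − 10Q = 33.5 ⇒ Q = 16.35, P = 197 − 5·16.35 = 115.25.
Change in price: 115.25 − 33.5 = 81.75.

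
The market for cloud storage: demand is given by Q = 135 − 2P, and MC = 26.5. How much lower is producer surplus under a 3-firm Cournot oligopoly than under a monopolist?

Inverting demand: P = 67.5 − 0.5Q.
A monopolist chooses Q where MR = MC. MR = 67.5 − Q; setting this equal to 26.5 gives Q = 41 and P = 47.
PS = (47 − 26.5)·41 = 840.5.
With 3 symmetric Cournot firms, each firm's FOC gives 67.5 − 2q = 26.5, so q = 20.5, Q = 3·20.5 = 61.5, and P = 36.75.
PS = (36.75 − 26.5)·61.5 = 630.375.
Change in producer surplus: 630.375 − 840.5 = −210.125.

PS falls by 210.125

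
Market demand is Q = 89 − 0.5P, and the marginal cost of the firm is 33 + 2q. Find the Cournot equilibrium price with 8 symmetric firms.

P = 62

Inverting demand: P = 178 − 2Q.
With 8 symmetric Cournot firms, each firm's FOC gives 178 − 18q = 33 + 2q, so q = 7.25, Q = 8·7.25 = 58, and P = 62.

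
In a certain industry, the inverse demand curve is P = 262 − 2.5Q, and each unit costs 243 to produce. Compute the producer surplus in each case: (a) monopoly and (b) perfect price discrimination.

Monopoly sets MR = MC: 262 − 5Q = 243 ⇒ Q = 3.8, P = 262 − 2.5·3.8 = 252.5.
PS = (252.5 − 243)·3.8 = 36.1.
With perfect price discrimination, output is the efficient level Q = 7.6 (where demand meets MC), but every buyer pays their willingness to pay: CS = 0 and PS = total surplus.
PS = ½·(262 − 243)·7.6 = 72.2.

Monopoly: PS = 36.1; Perfect PD: PS = 72.2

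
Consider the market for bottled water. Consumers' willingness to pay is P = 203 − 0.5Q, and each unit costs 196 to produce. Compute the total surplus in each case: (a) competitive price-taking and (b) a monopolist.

Under competition P = MC = 196, so Q = (203 − 196)/0.5 = 14.
CS = ½·(203 − 196)·14 = 49; PS = (196 − 196)·14 = 0; TS = 49.
A monopolist chooses Q where MR = MC. MR = 203 − Q; setting this equal to 196 gives Q = 7 and P = 199.5.
CS = ½·(203 − 199.5)·7 = 12.25; PS = (199.5 − 196)·7 = 24.5; TS = 36.75.

Competition: TS = 49; Monopoly: TS = 36.75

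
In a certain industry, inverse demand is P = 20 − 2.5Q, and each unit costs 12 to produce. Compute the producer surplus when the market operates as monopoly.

PS = 6.4

The monopolist equates marginal revenue to marginal cost: 20 − 5Q = 12, so Q = 1.6. From demand, P = 16.
PS = (16 − 12)·1.6 = 6.4.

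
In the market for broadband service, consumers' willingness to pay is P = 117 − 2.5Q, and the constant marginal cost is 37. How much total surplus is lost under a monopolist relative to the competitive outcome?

DWL = 320

Competitive firms price at marginal cost: P = 37, giving Q = 32.
Monopoly sets MR = MC: 117 − 5Q = 37 ⇒ Q = 16, P = 117 − 2.5·16 = 77.
DWL is the triangle between Q = 16 and Q = 32: ½·(32 − 16)·(77 − 37) = 320.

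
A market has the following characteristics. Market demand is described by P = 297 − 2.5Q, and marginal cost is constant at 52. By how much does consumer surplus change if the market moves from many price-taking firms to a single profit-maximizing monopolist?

Competitive firms price at marginal cost: P = 52, giving Q = 98.
CS = ½·(297 − 52)·98 = 12005.
The monopolist equates marginal revenue to marginal cost: 297 − 5Q = 52, so Q = 49. From demand, P = 174.5.
CS = ½·(297 − 174.5)·49 = 3001.25.
Change in consumer surplus: 3001.25 − 12005 = −9003.75.

CS falls by 9003.75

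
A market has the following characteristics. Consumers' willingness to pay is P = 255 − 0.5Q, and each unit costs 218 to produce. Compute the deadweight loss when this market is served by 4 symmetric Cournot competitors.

DWL = 54.76

Under competition P = MC = 218, so Q = (255 − 218)/0.5 = 74.
With 4 symmetric Cournot firms, each firm's FOC gives 255 − 2.5q = 218, so q = 14.8, Q = 4·14.8 = 59.2, and P = 225.4.
DWL is the triangle between Q = 59.2 and Q = 74: ½·(74 − 59.2)·(225.4 − 218) = 54.76.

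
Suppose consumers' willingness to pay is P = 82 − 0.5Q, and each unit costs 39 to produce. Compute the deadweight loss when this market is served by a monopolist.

DWL = 462.25

Perfect competition: P = MC = 39, so 82 − 0.5Q = 39 and Q = 86.
Monopoly sets MR = MC: 82 − Q = 39 ⇒ Q = 43, P = 82 − 0.5·43 = 60.5.
DWL is the triangle between Q = 43 and Q = 86: ½·(86 − 43)·(60.5 − 39) = 462.25.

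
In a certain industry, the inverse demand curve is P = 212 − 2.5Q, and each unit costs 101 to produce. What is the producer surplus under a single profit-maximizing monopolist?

PS = 1232.1

A monopolist chooses Q where MR = MC. MR = 212 − 5Q; setting this equal to 101 gives Q = 22.2 and P = 156.5.
PS = (156.5 − 101)·22.2 = 1232.1.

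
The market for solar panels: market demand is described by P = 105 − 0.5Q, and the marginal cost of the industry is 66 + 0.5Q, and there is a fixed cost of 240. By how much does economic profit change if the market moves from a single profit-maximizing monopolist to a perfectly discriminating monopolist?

Economic profit rises by 253.5

Monopoly sets MR = MC: 105 − Q = 66 + 0.5Q ⇒ Q = 26, P = 105 − 0.5·26 = 92.
Profit = 92·26 − (66·26 + ½·0.5·26²) − 240 = 267.
Under first-degree price discrimination the firm charges each unit its demand price and produces up to where P = MC, i.e. Q = 39. Consumer surplus is zero; producer surplus equals total surplus.
PS equals the full surplus area, 760.5. Profit = 760.5 − 240 = 520.5.
Change in economic profit: 520.5 − 267 = 253.5.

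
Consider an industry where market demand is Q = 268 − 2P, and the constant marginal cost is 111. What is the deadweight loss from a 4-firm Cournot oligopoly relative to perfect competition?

DWL = 21.16

Inverting demand: P = 134 − 0.5Q.
Under competition P = MC = 111, so Q = (134 − 111)/0.5 = 46.
In a 4-firm Cournot equilibrium, symmetry and the first-order condition give q = (134 − 111)/(2.5) = 9.2. So Q = 36.8 and P = 115.6.
DWL is the triangle between Q = 36.8 and Q = 46: ½·(46 − 36.8)·(115.6 − 111) = 21.16.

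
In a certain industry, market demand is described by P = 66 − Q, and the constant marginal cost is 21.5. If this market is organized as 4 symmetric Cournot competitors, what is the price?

P = 30.4

With 4 symmetric Cournot firms, each firm's FOC gives 66 − 5q = 21.5, so q = 8.9, Q = 4·8.9 = 35.6, and P = 30.4.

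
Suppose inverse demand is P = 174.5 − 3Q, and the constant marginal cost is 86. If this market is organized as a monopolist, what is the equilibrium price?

Monopoly sets MR = MC: 174.5 − 6Q = 86 ⇒ Q = 14.75, P = 174.5 − 3·14.75 = 130.25.

P = 130.25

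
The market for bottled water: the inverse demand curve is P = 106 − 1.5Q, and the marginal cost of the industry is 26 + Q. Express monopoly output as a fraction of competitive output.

A monopolist chooses Q where MR = MC. MR = 106 − 3Q; setting this equal to 26 + Q gives Q = 20 and P = 76.
Under competition P = MC: 106 − 1.5Q = 26 + Q ⇒ Q = 32, P = 58.
Ratio Q_m/Q_c = 20/32 = 0.625.

Q_m/Q_c = 0.625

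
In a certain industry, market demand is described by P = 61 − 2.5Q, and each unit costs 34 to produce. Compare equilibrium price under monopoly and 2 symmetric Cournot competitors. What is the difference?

P falls by 4.5

Monopoly sets MR = MC: 61 − 5Q = 34 ⇒ Q = 5.4, P = 61 − 2.5·5.4 = 47.5.
Cournot with 2 identical firms: the symmetric best-response condition is 61 − 7.5q = 34. Each firm produces q = 3.6, total output Q = 7.2, price P = 43.
Change in equilibrium price: 43 − 47.5 = −4.5.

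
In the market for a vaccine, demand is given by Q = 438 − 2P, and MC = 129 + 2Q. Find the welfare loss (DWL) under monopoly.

DWL = 45

Inverting demand: P = 219 − 0.5Q.
Under competition P = MC: 219 − 0.5Q = 129 + 2Q ⇒ Q = 36, P = 201.
Monopoly sets MR = MC: 219 − Q = 129 + 2Q ⇒ Q = 30, P = 219 − 0.5·30 = 204.
CS = ½·(219 − 201)·36 = 324; PS = (201·36 − 129·36 − ½·2·36²) = 1296; TS = 1620.
CS = ½·(219 − 204)·30 = 225; PS = (204·30 − 129·30 − ½·2·30²) = 1350; TS = 1575.
DWL = 1620 − 1575 = 45.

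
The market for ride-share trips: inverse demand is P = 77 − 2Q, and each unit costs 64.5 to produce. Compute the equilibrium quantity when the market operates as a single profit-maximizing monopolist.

A monopolist chooses Q where MR = MC. MR = 77 − 4Q; setting this equal to 64.5 gives Q = 3.125 and P = 70.75.

Q = 3.125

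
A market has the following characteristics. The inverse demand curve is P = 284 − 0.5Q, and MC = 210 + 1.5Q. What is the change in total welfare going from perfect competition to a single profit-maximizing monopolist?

Total welfare falls by 54.76

Competitive equilibrium sets price equal to marginal cost: 284 − 0.5Q = 210 + 1.5Q, so Q = 37 and P = 265.5.
CS = ½·(284 − 265.5)·37 = 342.25; PS = (265.5·37 − 210·37 − ½·1.5·37²) = 1026.75; TS = 1369.
The monopolist equates marginal revenue to marginal cost: 284 − Q = 210 + 1.5Q, so Q = 29.6. From demand, P = 269.2.
CS = ½·(284 − 269.2)·29.6 = 219.04; PS = (269.2·29.6 − 210·29.6 − ½·1.5·29.6²) = 1095.2; TS = 1314.24.
Change in total welfare: 1314.24 − 1369 = −54.76.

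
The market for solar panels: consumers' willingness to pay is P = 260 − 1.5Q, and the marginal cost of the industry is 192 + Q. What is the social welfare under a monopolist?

The monopolist equates marginal revenue to marginal cost: 260 − 3Q = 192 + Q, so Q = 17. From demand, P = 234.5.
CS = ½·(260 − 234.5)·17 = 216.75; PS = (234.5·17 − 192·17 − ½·1·17²) = 578; TS = 794.75.

TS = 794.75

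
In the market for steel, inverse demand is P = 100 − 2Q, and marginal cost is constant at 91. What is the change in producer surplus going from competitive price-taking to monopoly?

Producer surplus rises by 10.125

Under competition P = MC = 91, so Q = (100 − 91)/2 = 4.5.
PS = (91 − 91)·4.5 = 0.
A monopolist chooses Q where MR = MC. MR = 100 − 4Q; setting this equal to 91 gives Q = 2.25 and P = 95.5.
PS = (95.5 − 91)·2.25 = 10.125.
Change in producer surplus: 10.125 − 0 = 10.125.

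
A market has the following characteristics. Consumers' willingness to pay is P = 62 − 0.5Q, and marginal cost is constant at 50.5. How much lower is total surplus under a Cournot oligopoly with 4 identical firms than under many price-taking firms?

Competitive firms price at marginal cost: P = 50.5, giving Q = 23.
CS = ½·(62 − 50.5)·23 = 132.25; PS = (50.5 − 50.5)·23 = 0; TS = 132.25.
In a 4-firm Cournot equilibrium, symmetry and the first-order condition give q = (62 − 50.5)/(2.5) = 4.6. So Q = 18.4 and P = 52.8.
CS = ½·(62 − 52.8)·18.4 = 84.64; PS = (52.8 − 50.5)·18.4 = 42.32; TS = 126.96.
Change in total surplus: 126.96 − 132.25 = −5.29.

Total surplus falls by 5.29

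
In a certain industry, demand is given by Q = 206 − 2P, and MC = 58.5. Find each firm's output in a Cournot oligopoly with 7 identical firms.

Inverting demand: P = 103 − 0.5Q.
With 7 symmetric Cournot firms, each firm's FOC gives 103 − 4q = 58.5, so q = 11.125, Q = 7·11.125 = 77.875, and P = 1025/16.

q_i = 11.125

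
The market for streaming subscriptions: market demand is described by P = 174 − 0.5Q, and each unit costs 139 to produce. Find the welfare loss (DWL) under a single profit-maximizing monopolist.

Competitive firms price at marginal cost: P = 139, giving Q = 70.
Monopoly sets MR = MC: 174 − Q = 139 ⇒ Q = 35, P = 174 − 0.5·35 = 156.5.
DWL is the triangle between Q = 35 and Q = 70: ½·(70 − 35)·(156.5 − 139) = 306.25.

DWL = 306.25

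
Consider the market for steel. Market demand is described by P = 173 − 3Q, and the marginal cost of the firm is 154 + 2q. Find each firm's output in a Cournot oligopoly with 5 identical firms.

With 5 symmetric Cournot firms, each firm's FOC gives 173 − 18q = 154 + 2q, so q = 0.95, Q = 5·0.95 = 4.75, and P = 158.75.

q_i = 0.95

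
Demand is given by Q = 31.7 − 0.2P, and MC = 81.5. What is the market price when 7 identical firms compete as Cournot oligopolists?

Inverting demand: P = 158.5 − 5Q.
In a 7-firm Cournot equilibrium, symmetry and the first-order condition give q = (158.5 − 81.5)/(40) = 1.925. So Q = 13.475 and P = 91.125.

P = 91.125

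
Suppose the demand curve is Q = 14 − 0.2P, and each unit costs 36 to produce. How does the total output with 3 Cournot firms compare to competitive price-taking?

Cournot: Q = 5.1; Competition: Q = 6.8

Inverting demand: P = 70 − 5Q.
In a 3-firm Cournot equilibrium, symmetry and the first-order condition give q = (70 − 36)/(20) = 1.7. So Q = 5.1 and P = 44.5.
Competitive firms price at marginal cost: P = 36, giving Q = 6.8.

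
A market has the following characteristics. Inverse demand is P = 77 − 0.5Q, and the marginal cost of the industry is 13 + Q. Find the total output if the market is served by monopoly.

Q = 32

Monopoly sets MR = MC: 77 − Q = 13 + Q ⇒ Q = 32, P = 77 − 0.5·32 = 61.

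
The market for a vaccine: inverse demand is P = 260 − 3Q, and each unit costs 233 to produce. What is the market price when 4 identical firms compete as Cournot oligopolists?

In a 4-firm Cournot equilibrium, symmetry and the first-order condition give q = (260 − 233)/(15) = 1.8. So Q = 7.2 and P = 238.4.

P = 238.4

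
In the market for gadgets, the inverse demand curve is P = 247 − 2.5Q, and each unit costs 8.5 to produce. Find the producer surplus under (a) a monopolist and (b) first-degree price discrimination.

Monopoly: PS = 5688.225; Perfect PD: PS = 11376.45

Monopoly sets MR = MC: 247 − 5Q = 8.5 ⇒ Q = 47.7, P = 247 − 2.5·47.7 = 127.75.
PS = (127.75 − 8.5)·47.7 = 5688.225.
Under first-degree price discrimination the firm charges each unit its demand price and produces up to where P = MC, i.e. Q = 95.4. Consumer surplus is zero; producer surplus equals total surplus.
PS = ½·(247 − 8.5)·95.4 = 11376.45.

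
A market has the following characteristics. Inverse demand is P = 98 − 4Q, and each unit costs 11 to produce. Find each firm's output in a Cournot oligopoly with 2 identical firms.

With 2 symmetric Cournot firms, each firm's FOC gives 98 − 12q = 11, so q = 7.25, Q = 2·7.25 = 14.5, and P = 40.

q_i = 7.25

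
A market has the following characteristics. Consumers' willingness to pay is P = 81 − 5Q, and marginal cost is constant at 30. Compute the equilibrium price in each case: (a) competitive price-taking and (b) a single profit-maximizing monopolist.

Under competition P = MC = 30, so Q = (81 − 30)/5 = 10.2.
The monopolist equates marginal revenue to marginal cost: 81 − 10Q = 30, so Q = 5.1. From demand, P = 55.5.

Competition: P = 30; Monopoly: P = 55.5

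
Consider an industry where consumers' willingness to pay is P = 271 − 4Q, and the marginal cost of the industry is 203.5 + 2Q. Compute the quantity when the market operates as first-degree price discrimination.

A perfectly discriminating monopolist sells every unit with P(Q) ≥ MC(Q), so output equals the competitive quantity Q = 11.25. Each buyer pays their reservation price, so CS = 0 and the firm captures all surplus.

Q = 11.25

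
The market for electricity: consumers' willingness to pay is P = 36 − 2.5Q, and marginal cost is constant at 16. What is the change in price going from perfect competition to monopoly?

Competitive firms price at marginal cost: P = 16, giving Q = 8.
The monopolist equates marginal revenue to marginal cost: 36 − 5Q = 16, so Q = 4. From demand, P = 26.
Change in price: 26 − 16 = 10.

P rises by 10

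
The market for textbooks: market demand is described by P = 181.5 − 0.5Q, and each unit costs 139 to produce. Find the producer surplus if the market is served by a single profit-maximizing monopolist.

PS = 903.125

The monopolist equates marginal revenue to marginal cost: 181.5 − Q = 139, so Q = 42.5. From demand, P = 160.25.
PS = (160.25 − 139)·42.5 = 903.125.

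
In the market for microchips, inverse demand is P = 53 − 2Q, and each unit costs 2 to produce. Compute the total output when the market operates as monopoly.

Monopoly sets MR = MC: 53 − 4Q = 2 ⇒ Q = 12.75, P = 53 − 2·12.75 = 27.5.

Q = 12.75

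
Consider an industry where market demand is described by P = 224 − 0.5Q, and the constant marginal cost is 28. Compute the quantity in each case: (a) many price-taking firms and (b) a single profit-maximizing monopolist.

Competitive firms price at marginal cost: P = 28, giving Q = 392.
Monopoly sets MR = MC: 224 − Q = 28 ⇒ Q = 196, P = 224 − 0.5·196 = 126.

Competition: Q = 392; Monopoly: Q = 196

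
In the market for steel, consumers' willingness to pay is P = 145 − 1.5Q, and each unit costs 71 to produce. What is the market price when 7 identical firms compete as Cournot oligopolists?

With 7 symmetric Cournot firms, each firm's FOC gives 145 − 12q = 71, so q = 37/6, Q = 7·37/6 = 259/6, and P = 80.25.

P = 80.25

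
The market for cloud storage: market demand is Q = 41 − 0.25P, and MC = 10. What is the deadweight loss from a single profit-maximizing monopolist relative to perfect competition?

DWL = 741.125

Inverting demand: P = 164 − 4Q.
Under competition P = MC = 10, so Q = (164 − 10)/4 = 38.5.
The monopolist equates marginal revenue to marginal cost: 164 − 8Q = 10, so Q = 19.25. From demand, P = 87.
DWL is the triangle between Q = 19.25 and Q = 38.5: ½·(38.5 − 19.25)·(87 − 10) = 741.125.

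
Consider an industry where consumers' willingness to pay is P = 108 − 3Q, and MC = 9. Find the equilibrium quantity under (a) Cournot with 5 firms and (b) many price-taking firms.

Cournot: Q = 27.5; Competition: Q = 33

In a 5-firm Cournot equilibrium, symmetry and the first-order condition give q = (108 − 9)/(18) = 5.5. So Q = 27.5 and P = 25.5.
Competitive firms price at marginal cost: P = 9, giving Q = 33.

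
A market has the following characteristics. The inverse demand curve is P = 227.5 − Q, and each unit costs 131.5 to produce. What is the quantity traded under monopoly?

Q = 48

A monopolist chooses Q where MR = MC. MR = 227.5 − 2Q; setting this equal to 131.5 gives Q = 48 and P = 179.5.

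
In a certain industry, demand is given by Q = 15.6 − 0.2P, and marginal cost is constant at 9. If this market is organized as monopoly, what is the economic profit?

Profit = 238.05

Inverting demand: P = 78 − 5Q.
A monopolist chooses Q where MR = MC. MR = 78 − 10Q; setting this equal to 9 gives Q = 6.9 and P = 43.5.
Profit = (43.5 − 9)·6.9 = 238.05.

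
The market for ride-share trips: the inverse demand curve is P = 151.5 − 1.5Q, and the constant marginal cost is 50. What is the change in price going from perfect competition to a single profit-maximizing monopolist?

Competitive firms price at marginal cost: P = 50, giving Q = 203/3.
A monopolist chooses Q where MR = MC. MR = 151.5 − 3Q; setting this equal to 50 gives Q = 203/6 and P = 100.75.
Change in price: 100.75 − 50 = 50.75.

P rises by 50.75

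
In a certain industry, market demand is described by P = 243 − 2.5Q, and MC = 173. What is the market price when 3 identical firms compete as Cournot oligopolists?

P = 190.5

In a 3-firm Cournot equilibrium, symmetry and the first-order condition give q = (243 − 173)/(10) = 7. So Q = 21 and P = 190.5.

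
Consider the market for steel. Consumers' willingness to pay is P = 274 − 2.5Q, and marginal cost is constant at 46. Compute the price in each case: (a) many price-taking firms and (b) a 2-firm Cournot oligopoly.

Competition: P = 46; Cournot: P = 122

Competitive firms price at marginal cost: P = 46, giving Q = 91.2.
With 2 symmetric Cournot firms, each firm's FOC gives 274 − 7.5q = 46, so q = 30.4, Q = 2·30.4 = 60.8, and P = 122.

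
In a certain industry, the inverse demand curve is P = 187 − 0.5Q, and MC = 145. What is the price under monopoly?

A monopolist chooses Q where MR = MC. MR = 187 − Q; setting this equal to 145 gives Q = 42 and P = 166.

P = 166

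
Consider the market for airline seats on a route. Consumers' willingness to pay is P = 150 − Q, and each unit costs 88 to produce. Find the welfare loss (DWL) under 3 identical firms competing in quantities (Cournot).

Under competition P = MC = 88, so Q = (150 − 88)/1 = 62.
In a 3-firm Cournot equilibrium, symmetry and the first-order condition give q = (150 − 88)/(4) = 15.5. So Q = 46.5 and P = 103.5.
DWL is the triangle between Q = 46.5 and Q = 62: ½·(62 − 46.5)·(103.5 − 88) = 120.125.

DWL = 120.125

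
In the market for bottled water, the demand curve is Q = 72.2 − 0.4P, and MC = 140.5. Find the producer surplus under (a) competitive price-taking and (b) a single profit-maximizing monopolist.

Inverting demand: P = 180.5 − 2.5Q.
Perfect competition: P = MC = 140.5, so 180.5 − 2.5Q = 140.5 and Q = 16.
PS = (140.5 − 140.5)·16 = 0.
Monopoly sets MR = MC: 180.5 − 5Q = 140.5 ⇒ Q = 8, P = 180.5 − 2.5·8 = 160.5.
PS = (160.5 − 140.5)·8 = 160.

Competition: PS = 0; Monopoly: PS = 160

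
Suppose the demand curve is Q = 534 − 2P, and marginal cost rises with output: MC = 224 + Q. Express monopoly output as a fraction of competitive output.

Inverting demand: P = 267 − 0.5Q.
Monopoly sets MR = MC: 267 − Q = 224 + Q ⇒ Q = 21.5, P = 267 − 0.5·21.5 = 256.25.
Under competition P = MC: 267 − 0.5Q = 224 + Q ⇒ Q = 86/3, P = 758/3.
Ratio Q_m/Q_c = 21.5/(86/3) = 0.75.

Q_m/Q_c = 0.75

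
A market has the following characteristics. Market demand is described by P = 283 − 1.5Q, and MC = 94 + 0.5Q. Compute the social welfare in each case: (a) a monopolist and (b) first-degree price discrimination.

A monopolist chooses Q where MR = MC. MR = 283 − 3Q; setting this equal to 94 + 0.5Q gives Q = 54 and P = 202.
CS = ½·(283 − 202)·54 = 2187; PS = (202·54 − 94·54 − ½·0.5·54²) = 5103; TS = 7290.
With perfect price discrimination, output is the efficient level Q = 94.5 (where demand meets MC), but every buyer pays their willingness to pay: CS = 0 and PS = total surplus.
TS = 8930.25 (equal to competitive TS).

Monopoly: TS = 7290; Perfect PD: TS = 8930.25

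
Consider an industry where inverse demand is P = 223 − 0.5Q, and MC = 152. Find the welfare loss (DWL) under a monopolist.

Perfect competition: P = MC = 152, so 223 − 0.5Q = 152 and Q = 142.
The monopolist equates marginal revenue to marginal cost: 223 − Q = 152, so Q = 71. From demand, P = 187.5.
DWL is the triangle between Q = 71 and Q = 142: ½·(142 − 71)·(187.5 − 152) = 1260.25.

DWL = 1260.25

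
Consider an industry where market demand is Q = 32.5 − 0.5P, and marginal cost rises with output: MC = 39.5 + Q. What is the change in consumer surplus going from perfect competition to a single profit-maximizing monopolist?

Inverting demand: P = 65 − 2Q.
Competitive equilibrium sets price equal to marginal cost: 65 − 2Q = 39.5 + Q, so Q = 8.5 and P = 48.
CS = ½·(65 − 48)·8.5 = 72.25.
Monopoly sets MR = MC: 65 − 4Q = 39.5 + Q ⇒ Q = 5.1, P = 65 − 2·5.1 = 54.8.
CS = ½·(65 − 54.8)·5.1 = 26.01.
Change in consumer surplus: 26.01 − 72.25 = −46.24.

Consumer surplus falls by 46.24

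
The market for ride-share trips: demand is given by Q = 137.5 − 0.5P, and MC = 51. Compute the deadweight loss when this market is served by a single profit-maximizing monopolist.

DWL = 3136

Inverting demand: P = 275 − 2Q.
Under competition P = MC = 51, so Q = (275 − 51)/2 = 112.
The monopolist equates marginal revenue to marginal cost: 275 − 4Q = 51, so Q = 56. From demand, P = 163.
DWL is the triangle between Q = 56 and Q = 112: ½·(112 − 56)·(163 − 51) = 3136.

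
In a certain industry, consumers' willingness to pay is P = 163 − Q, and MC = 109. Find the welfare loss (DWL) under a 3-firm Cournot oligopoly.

DWL = 91.125

Perfect competition: P = MC = 109, so 163 − Q = 109 and Q = 54.
Cournot with 3 identical firms: the symmetric best-response condition is 163 − 4q = 109. Each firm produces q = 13.5, total output Q = 40.5, price P = 122.5.
DWL is the triangle between Q = 40.5 and Q = 54: ½·(54 − 40.5)·(122.5 − 109) = 91.125.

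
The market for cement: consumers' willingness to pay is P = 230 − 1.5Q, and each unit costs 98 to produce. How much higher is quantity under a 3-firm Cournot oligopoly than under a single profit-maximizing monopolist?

Q rises by 22

Monopoly sets MR = MC: 230 − 3Q = 98 ⇒ Q = 44, P = 230 − 1.5·44 = 164.
In a 3-firm Cournot equilibrium, symmetry and the first-order condition give q = (230 − 98)/(6) = 22. So Q = 66 and P = 131.
Change in quantity: 66 − 44 = 22.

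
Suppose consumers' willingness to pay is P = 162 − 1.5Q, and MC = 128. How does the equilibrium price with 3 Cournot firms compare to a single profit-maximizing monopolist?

Cournot with 3 identical firms: the symmetric best-response condition is 162 − 6q = 128. Each firm produces q = 17/3, total output Q = 17, price P = 136.5.
A monopolist chooses Q where MR = MC. MR = 162 − 3Q; setting this equal to 128 gives Q = 34/3 and P = 145.

Cournot: P = 136.5; Monopoly: P = 145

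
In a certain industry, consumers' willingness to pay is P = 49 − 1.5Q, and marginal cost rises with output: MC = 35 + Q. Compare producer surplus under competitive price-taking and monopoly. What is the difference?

Under competition P = MC: 49 − 1.5Q = 35 + Q ⇒ Q = 5.6, P = 40.6.
PS = P·Q − VC(Q) = 40.6·5.6 − (35·5.6 + ½·1·5.6²) = 15.68.
The monopolist equates marginal revenue to marginal cost: 49 − 3Q = 35 + Q, so Q = 3.5. From demand, P = 43.75.
PS = P·Q − VC(Q) = 43.75·3.5 − (35·3.5 + ½·1·3.5²) = 24.5.
Change in producer surplus: 24.5 − 15.68 = 8.82.

Producer surplus rises by 8.82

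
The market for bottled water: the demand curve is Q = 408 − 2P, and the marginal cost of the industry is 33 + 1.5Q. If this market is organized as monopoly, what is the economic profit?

Inverting demand: P = 204 − 0.5Q.
The monopolist equates marginal revenue to marginal cost: 204 − Q = 33 + 1.5Q, so Q = 68.4. From demand, P = 169.8.
Profit = 169.8·68.4 − (33·68.4 + ½·1.5·68.4²) = 5848.2.

Profit = 5848.2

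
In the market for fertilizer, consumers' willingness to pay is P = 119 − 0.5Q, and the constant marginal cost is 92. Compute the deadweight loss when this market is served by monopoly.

Competitive firms price at marginal cost: P = 92, giving Q = 54.
Monopoly sets MR = MC: 119 − Q = 92 ⇒ Q = 27, P = 119 − 0.5·27 = 105.5.
DWL is the triangle between Q = 27 and Q = 54: ½·(54 − 27)·(105.5 − 92) = 182.25.

DWL = 182.25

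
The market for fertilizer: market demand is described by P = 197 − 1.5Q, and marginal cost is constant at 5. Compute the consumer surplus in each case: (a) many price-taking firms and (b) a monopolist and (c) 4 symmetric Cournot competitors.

Competitive firms price at marginal cost: P = 5, giving Q = 128.
CS = ½·(197 − 5)·128 = 12288.
Monopoly sets MR = MC: 197 − 3Q = 5 ⇒ Q = 64, P = 197 − 1.5·64 = 101.
CS = ½·(197 − 101)·64 = 3072.
With 4 symmetric Cournot firms, each firm's FOC gives 197 − 7.5q = 5, so q = 25.6, Q = 4·25.6 = 102.4, and P = 43.4.
CS = ½·(197 − 43.4)·102.4 = 7864.32.

Competition: CS = 12288; Monopoly: CS = 3072; Cournot: CS = 7864.32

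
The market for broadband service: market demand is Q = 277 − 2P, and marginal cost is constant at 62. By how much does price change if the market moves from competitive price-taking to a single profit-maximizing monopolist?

Inverting demand: P = 138.5 − 0.5Q.
Competitive firms price at marginal cost: P = 62, giving Q = 153.
The monopolist equates marginal revenue to marginal cost: 138.5 − Q = 62, so Q = 76.5. From demand, P = 100.25.
Change in price: 100.25 − 62 = 38.25.

P rises by 38.25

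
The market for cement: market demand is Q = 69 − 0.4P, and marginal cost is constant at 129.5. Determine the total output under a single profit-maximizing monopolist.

Inverting demand: P = 172.5 − 2.5Q.
A monopolist chooses Q where MR = MC. MR = 172.5 − 5Q; setting this equal to 129.5 gives Q = 8.6 and P = 151.

Q = 8.6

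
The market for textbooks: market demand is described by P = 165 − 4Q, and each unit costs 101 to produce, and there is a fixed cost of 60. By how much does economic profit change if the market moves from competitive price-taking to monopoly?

π rises by 256

Under competition P = MC = 101, so Q = (165 − 101)/4 = 16.
Profit = (101 − 101)·16 − 60 = −60.
Monopoly sets MR = MC: 165 − 8Q = 101 ⇒ Q = 8, P = 165 − 4·8 = 133.
Profit = (133 − 101)·8 − 60 = 196.
Change in economic profit: 196 − −60 = 256.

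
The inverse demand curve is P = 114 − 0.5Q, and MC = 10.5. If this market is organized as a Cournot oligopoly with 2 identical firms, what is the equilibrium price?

P = 45

In a 2-firm Cournot equilibrium, symmetry and the first-order condition give q = (114 − 10.5)/(1.5) = 69. So Q = 138 and P = 45.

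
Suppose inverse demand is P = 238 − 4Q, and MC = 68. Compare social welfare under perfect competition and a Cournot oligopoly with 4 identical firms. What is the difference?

Social welfare falls by 144.5

Competitive firms price at marginal cost: P = 68, giving Q = 42.5.
CS = ½·(238 − 68)·42.5 = 3612.5; PS = (68 − 68)·42.5 = 0; TS = 3612.5.
With 4 symmetric Cournot firms, each firm's FOC gives 238 − 20q = 68, so q = 8.5, Q = 4·8.5 = 34, and P = 102.
CS = ½·(238 − 102)·34 = 2312; PS = (102 − 68)·34 = 1156; TS = 3468.
Change in social welfare: 3468 − 3612.5 = −144.5.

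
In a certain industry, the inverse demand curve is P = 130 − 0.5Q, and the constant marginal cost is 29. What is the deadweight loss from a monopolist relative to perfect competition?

DWL = 2550.25

Competitive firms price at marginal cost: P = 29, giving Q = 202.
A monopolist chooses Q where MR = MC. MR = 130 − Q; setting this equal to 29 gives Q = 101 and P = 79.5.
DWL is the triangle between Q = 101 and Q = 202: ½·(202 − 101)·(79.5 − 29) = 2550.25.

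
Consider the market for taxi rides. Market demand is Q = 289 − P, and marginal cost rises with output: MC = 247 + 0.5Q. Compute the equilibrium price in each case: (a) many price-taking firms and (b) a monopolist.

Inverting demand: P = 289 − Q.
Under competition P = MC: 289 − Q = 247 + 0.5Q ⇒ Q = 28, P = 261.
The monopolist equates marginal revenue to marginal cost: 289 − 2Q = 247 + 0.5Q, so Q = 16.8. From demand, P = 272.2.

Competition: P = 261; Monopoly: P = 272.2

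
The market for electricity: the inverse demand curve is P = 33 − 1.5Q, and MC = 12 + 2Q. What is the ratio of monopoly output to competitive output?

Q_m/Q_c = 0.7

Monopoly sets MR = MC: 33 − 3Q = 12 + 2Q ⇒ Q = 4.2, P = 33 − 1.5·4.2 = 26.7.
Under competition P = MC: 33 − 1.5Q = 12 + 2Q ⇒ Q = 6, P = 24.
Ratio Q_m/Q_c = 4.2/6 = 0.7.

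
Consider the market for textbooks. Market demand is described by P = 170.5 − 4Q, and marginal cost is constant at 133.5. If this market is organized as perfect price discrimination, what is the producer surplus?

Under first-degree price discrimination the firm charges each unit its demand price and produces up to where P = MC, i.e. Q = 9.25. Consumer surplus is zero; producer surplus equals total surplus.
PS = ½·(170.5 − 133.5)·9.25 = 171.125.

PS = 171.125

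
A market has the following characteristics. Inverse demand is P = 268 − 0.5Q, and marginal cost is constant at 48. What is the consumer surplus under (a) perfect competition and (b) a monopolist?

Competition: CS = 48400; Monopoly: CS = 12100

Perfect competition: P = MC = 48, so 268 − 0.5Q = 48 and Q = 440.
CS = ½·(268 − 48)·440 = 48400.
A monopolist chooses Q where MR = MC. MR = 268 − Q; setting this equal to 48 gives Q = 220 and P = 158.
CS = ½·(268 − 158)·220 = 12100.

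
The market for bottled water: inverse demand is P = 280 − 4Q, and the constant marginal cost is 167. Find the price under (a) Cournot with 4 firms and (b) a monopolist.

Cournot: P = 189.6; Monopoly: P = 223.5

In a 4-firm Cournot equilibrium, symmetry and the first-order condition give q = (280 − 167)/(20) = 5.65. So Q = 22.6 and P = 189.6.
A monopolist chooses Q where MR = MC. MR = 280 − 8Q; setting this equal to 167 gives Q = 14.125 and P = 223.5.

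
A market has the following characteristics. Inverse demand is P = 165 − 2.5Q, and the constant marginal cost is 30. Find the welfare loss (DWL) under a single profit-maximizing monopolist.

Perfect competition: P = MC = 30, so 165 − 2.5Q = 30 and Q = 54.
A monopolist chooses Q where MR = MC. MR = 165 − 5Q; setting this equal to 30 gives Q = 27 and P = 97.5.
DWL is the triangle between Q = 27 and Q = 54: ½·(54 − 27)·(97.5 − 30) = 911.25.

DWL = 911.25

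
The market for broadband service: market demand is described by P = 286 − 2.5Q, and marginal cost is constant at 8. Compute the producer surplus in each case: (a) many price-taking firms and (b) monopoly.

Under competition P = MC = 8, so Q = (286 − 8)/2.5 = 111.2.
PS = (8 − 8)·111.2 = 0.
Monopoly sets MR = MC: 286 − 5Q = 8 ⇒ Q = 55.6, P = 286 − 2.5·55.6 = 147.
PS = (147 − 8)·55.6 = 7728.4.

Competition: PS = 0; Monopoly: PS = 7728.4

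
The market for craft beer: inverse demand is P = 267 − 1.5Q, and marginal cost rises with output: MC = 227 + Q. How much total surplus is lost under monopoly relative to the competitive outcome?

Under competition P = MC: 267 − 1.5Q = 227 + Q ⇒ Q = 16, P = 243.
The monopolist equates marginal revenue to marginal cost: 267 − 3Q = 227 + Q, so Q = 10. From demand, P = 252.
CS = ½·(267 − 243)·16 = 192; PS = (243·16 − 227·16 − ½·1·16²) = 128; TS = 320.
CS = ½·(267 − 252)·10 = 75; PS = (252·10 − 227·10 − ½·1·10²) = 200; TS = 275.
DWL = 320 − 275 = 45.

DWL = 45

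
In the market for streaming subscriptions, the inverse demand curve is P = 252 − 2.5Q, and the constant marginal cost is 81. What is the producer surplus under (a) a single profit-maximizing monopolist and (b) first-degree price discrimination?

Monopoly: PS = 2924.1; Perfect PD: PS = 5848.2

Monopoly sets MR = MC: 252 − 5Q = 81 ⇒ Q = 34.2, P = 252 − 2.5·34.2 = 166.5.
PS = (166.5 − 81)·34.2 = 2924.1.
With perfect price discrimination, output is the efficient level Q = 68.4 (where demand meets MC), but every buyer pays their willingness to pay: CS = 0 and PS = total surplus.
PS = ½·(252 − 81)·68.4 = 5848.2.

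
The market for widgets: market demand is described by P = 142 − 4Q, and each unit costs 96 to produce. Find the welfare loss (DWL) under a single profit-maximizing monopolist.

DWL = 66.125

Perfect competition: P = MC = 96, so 142 − 4Q = 96 and Q = 11.5.
Monopoly sets MR = MC: 142 − 8Q = 96 ⇒ Q = 5.75, P = 142 − 4·5.75 = 119.
DWL is the triangle between Q = 5.75 and Q = 11.5: ½·(11.5 − 5.75)·(119 − 96) = 66.125.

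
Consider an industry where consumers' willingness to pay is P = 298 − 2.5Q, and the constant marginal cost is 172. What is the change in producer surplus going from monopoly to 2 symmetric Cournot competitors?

PS falls by 176.4

Monopoly sets MR = MC: 298 − 5Q = 172 ⇒ Q = 25.2, P = 298 − 2.5·25.2 = 235.
PS = (235 − 172)·25.2 = 1587.6.
With 2 symmetric Cournot firms, each firm's FOC gives 298 − 7.5q = 172, so q = 16.8, Q = 2·16.8 = 33.6, and P = 214.
PS = (214 − 172)·33.6 = 1411.2.
Change in producer surplus: 1411.2 − 1587.6 = −176.4.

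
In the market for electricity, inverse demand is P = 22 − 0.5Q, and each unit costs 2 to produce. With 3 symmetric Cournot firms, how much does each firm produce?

q_i = 10

Cournot with 3 identical firms: the symmetric best-response condition is 22 − 2q = 2. Each firm produces q = 10, total output Q = 30, price P = 7.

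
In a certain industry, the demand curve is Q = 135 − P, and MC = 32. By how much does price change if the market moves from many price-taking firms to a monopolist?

Price rises by 51.5

Inverting demand: P = 135 − Q.
Perfect competition: P = MC = 32, so 135 − Q = 32 and Q = 103.
A monopolist chooses Q where MR = MC. MR = 135 − 2Q; setting this equal to 32 gives Q = 51.5 and P = 83.5.
Change in price: 83.5 − 32 = 51.5.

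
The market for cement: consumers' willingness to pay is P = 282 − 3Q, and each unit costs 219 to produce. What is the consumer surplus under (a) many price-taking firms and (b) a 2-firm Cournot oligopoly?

Competition: CS = 661.5; Cournot: CS = 294

Competitive firms price at marginal cost: P = 219, giving Q = 21.
CS = ½·(282 − 219)·21 = 661.5.
In a 2-firm Cournot equilibrium, symmetry and the first-order condition give q = (282 − 219)/(9) = 7. So Q = 14 and P = 240.
CS = ½·(282 − 240)·14 = 294.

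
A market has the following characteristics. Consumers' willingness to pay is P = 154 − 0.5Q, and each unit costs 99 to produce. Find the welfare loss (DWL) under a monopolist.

Competitive firms price at marginal cost: P = 99, giving Q = 110.
Monopoly sets MR = MC: 154 − Q = 99 ⇒ Q = 55, P = 154 − 0.5·55 = 126.5.
DWL is the triangle between Q = 55 and Q = 110: ½·(110 − 55)·(126.5 − 99) = 756.25.

DWL = 756.25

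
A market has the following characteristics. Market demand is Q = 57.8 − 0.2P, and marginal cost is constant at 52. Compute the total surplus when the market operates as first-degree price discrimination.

Inverting demand: P = 289 − 5Q.
A perfectly discriminating monopolist sells every unit with P(Q) ≥ MC(Q), so output equals the competitive quantity Q = 47.4. Each buyer pays their reservation price, so CS = 0 and the firm captures all surplus.
TS = 5616.9 (equal to competitive TS).

TS = 5616.9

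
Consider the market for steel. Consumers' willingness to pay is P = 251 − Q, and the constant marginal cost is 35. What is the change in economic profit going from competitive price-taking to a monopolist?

π rises by 11664

Perfect competition: P = MC = 35, so 251 − Q = 35 and Q = 216.
Profit = (35 − 35)·216 = 0.
Monopoly sets MR = MC: 251 − 2Q = 35 ⇒ Q = 108, P = 251 − 108 = 143.
Profit = (143 − 35)·108 = 11664.
Change in economic profit: 11664 − 0 = 11664.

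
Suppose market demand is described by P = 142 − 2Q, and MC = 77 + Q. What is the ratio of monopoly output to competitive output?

Q_m/Q_c = 0.6

Monopoly sets MR = MC: 142 − 4Q = 77 + Q ⇒ Q = 13, P = 142 − 2·13 = 116.
Competitive equilibrium sets price equal to marginal cost: 142 − 2Q = 77 + Q, so Q = 65/3 and P = 296/3.
Ratio Q_m/Q_c = 13/(65/3) = 0.6.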